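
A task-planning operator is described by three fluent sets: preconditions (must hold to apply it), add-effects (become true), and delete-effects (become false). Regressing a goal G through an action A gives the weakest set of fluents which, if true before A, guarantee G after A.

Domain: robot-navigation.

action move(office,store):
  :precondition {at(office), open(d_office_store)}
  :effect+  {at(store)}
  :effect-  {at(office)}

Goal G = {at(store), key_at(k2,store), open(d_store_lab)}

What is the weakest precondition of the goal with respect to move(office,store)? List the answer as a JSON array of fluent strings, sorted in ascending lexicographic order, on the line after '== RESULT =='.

Compute (G \ add) ∪ pre:
  G ∩ del = {}  (empty — regression defined)
  G \ add = {at(store), key_at(k2,store), open(d_store_lab)} \ {at(store)} = {key_at(k2,store), open(d_store_lab)}
  ∪ pre   = {key_at(k2,store), open(d_store_lab)} ∪ {at(office), open(d_office_store)}
          = {at(office), key_at(k2,store), open(d_office_store), open(d_store_lab)}

== RESULT ==
["at(office)", "key_at(k2,store)", "open(d_office_store)", "open(d_store_lab)"]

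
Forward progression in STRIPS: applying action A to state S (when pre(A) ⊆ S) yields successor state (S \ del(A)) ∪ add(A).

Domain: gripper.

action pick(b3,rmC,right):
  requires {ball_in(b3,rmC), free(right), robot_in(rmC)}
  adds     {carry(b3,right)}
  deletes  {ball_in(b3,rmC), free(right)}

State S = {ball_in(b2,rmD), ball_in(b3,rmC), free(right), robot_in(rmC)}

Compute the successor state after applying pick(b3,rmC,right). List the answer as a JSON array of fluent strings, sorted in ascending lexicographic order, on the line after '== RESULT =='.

Compute (S \ del) ∪ add:
  pre ⊆ S: {ball_in(b3,rmC), free(right), robot_in(rmC)} ⊆ S  — applicable
  S \ del = {ball_in(b2,rmD), robot_in(rmC)}
  ∪ add   = {ball_in(b2,rmD), carry(b3,right), robot_in(rmC)}

== RESULT ==
["ball_in(b2,rmD)", "carry(b3,right)", "robot_in(rmC)"]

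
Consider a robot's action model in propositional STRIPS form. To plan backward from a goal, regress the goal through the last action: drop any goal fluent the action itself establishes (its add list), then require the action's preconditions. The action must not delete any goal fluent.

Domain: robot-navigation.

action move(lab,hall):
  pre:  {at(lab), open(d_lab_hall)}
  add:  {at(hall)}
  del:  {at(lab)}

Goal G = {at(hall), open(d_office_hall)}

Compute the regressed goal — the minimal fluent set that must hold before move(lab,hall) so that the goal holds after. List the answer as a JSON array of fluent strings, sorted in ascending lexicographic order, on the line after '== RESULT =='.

Regress:
  G ∩ del = {}  (empty — regression defined)
  G \ add = {at(hall), open(d_office_hall)} \ {at(hall)} = {open(d_office_hall)}
  ∪ pre   = {open(d_office_hall)} ∪ {at(lab), open(d_lab_hall)}
          = {at(lab), open(d_lab_hall), open(d_office_hall)}

== RESULT ==
["at(lab)", "open(d_lab_hall)", "open(d_office_hall)"]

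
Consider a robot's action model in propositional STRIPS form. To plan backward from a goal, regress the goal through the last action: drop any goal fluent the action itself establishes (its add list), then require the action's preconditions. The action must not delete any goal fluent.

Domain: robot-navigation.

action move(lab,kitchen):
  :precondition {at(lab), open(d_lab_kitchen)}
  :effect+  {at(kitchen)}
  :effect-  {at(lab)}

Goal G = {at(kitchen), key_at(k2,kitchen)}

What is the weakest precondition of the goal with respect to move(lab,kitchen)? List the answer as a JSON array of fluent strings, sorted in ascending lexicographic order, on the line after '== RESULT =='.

Compute (G \ add) ∪ pre:
  G ∩ del = {}  (empty — regression defined)
  G \ add = {at(kitchen), key_at(k2,kitchen)} \ {at(kitchen)} = {key_at(k2,kitchen)}
  ∪ pre   = {key_at(k2,kitchen)} ∪ {at(lab), open(d_lab_kitchen)}
          = {at(lab), key_at(k2,kitchen), open(d_lab_kitchen)}

== RESULT ==
["at(lab)", "key_at(k2,kitchen)", "open(d_lab_kitchen)"]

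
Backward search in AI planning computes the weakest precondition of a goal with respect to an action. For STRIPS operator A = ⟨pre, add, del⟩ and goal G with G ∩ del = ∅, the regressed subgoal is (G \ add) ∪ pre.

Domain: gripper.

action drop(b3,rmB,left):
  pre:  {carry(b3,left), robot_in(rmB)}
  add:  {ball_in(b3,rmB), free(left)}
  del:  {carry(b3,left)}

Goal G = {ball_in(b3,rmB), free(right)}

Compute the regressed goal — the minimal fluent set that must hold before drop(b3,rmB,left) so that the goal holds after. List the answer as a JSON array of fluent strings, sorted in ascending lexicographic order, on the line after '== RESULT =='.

Compute (G \ add) ∪ pre:
  G ∩ del = {}  (empty — regression defined)
  G \ add = {ball_in(b3,rmB), free(right)} \ {ball_in(b3,rmB), free(left)} = {free(right)}
  ∪ pre   = {free(right)} ∪ {carry(b3,left), robot_in(rmB)}
          = {carry(b3,left), free(right), robot_in(rmB)}

== RESULT ==
["carry(b3,left)", "free(right)", "robot_in(rmB)"]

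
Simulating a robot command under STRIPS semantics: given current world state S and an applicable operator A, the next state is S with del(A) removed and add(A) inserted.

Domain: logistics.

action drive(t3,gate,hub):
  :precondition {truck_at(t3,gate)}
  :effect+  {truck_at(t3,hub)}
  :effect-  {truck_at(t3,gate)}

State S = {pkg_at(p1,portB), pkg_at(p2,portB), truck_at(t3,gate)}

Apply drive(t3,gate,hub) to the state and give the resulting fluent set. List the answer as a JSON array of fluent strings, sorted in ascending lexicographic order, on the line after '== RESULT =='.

Progress:
  pre ⊆ S: {truck_at(t3,gate)} ⊆ S  — applicable
  S \ del = {pkg_at(p1,portB), pkg_at(p2,portB)}
  ∪ add   = {pkg_at(p1,portB), pkg_at(p2,portB), truck_at(t3,hub)}

== RESULT ==
["pkg_at(p1,portB)", "pkg_at(p2,portB)", "truck_at(t3,hub)"]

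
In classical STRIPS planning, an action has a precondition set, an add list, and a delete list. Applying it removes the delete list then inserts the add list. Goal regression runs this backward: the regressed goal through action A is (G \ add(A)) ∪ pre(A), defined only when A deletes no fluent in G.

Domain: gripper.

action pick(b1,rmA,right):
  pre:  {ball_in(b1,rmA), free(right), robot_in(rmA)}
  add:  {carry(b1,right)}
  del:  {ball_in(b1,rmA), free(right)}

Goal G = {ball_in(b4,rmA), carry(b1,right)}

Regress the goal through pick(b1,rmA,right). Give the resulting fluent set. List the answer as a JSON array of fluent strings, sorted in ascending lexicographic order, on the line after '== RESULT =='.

Compute (G \ add) ∪ pre:
  G ∩ del = {}  (empty — regression defined)
  G \ add = {ball_in(b4,rmA), carry(b1,right)} \ {carry(b1,right)} = {ball_in(b4,rmA)}
  ∪ pre   = {ball_in(b4,rmA)} ∪ {ball_in(b1,rmA), free(right), robot_in(rmA)}
          = {ball_in(b1,rmA), ball_in(b4,rmA), free(right), robot_in(rmA)}

== RESULT ==
["ball_in(b1,rmA)", "ball_in(b4,rmA)", "free(right)", "robot_in(rmA)"]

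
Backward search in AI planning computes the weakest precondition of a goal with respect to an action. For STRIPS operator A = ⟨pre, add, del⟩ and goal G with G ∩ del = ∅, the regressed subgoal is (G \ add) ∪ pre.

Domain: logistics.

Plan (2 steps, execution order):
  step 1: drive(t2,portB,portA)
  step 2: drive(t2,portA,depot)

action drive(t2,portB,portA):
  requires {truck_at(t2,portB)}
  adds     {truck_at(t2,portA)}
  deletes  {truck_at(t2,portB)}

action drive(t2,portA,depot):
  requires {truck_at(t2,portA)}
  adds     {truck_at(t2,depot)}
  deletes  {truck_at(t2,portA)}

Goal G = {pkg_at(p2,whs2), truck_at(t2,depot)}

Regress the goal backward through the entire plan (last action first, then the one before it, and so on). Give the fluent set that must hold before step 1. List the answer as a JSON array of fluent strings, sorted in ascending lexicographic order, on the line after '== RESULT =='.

Work backward from the goal:
  through step 2 (drive(t2,portA,depot)): drop {truck_at(t2,depot)}, keep {pkg_at(p2,whs2)}, require {truck_at(t2,portA)}
    → {pkg_at(p2,whs2), truck_at(t2,portA)}
  through step 1 (drive(t2,portB,portA)): drop {truck_at(t2,portA)}, keep {pkg_at(p2,whs2)}, require {truck_at(t2,portB)}
    → {pkg_at(p2,whs2), truck_at(t2,portB)}

== RESULT ==
["pkg_at(p2,whs2)", "truck_at(t2,portB)"]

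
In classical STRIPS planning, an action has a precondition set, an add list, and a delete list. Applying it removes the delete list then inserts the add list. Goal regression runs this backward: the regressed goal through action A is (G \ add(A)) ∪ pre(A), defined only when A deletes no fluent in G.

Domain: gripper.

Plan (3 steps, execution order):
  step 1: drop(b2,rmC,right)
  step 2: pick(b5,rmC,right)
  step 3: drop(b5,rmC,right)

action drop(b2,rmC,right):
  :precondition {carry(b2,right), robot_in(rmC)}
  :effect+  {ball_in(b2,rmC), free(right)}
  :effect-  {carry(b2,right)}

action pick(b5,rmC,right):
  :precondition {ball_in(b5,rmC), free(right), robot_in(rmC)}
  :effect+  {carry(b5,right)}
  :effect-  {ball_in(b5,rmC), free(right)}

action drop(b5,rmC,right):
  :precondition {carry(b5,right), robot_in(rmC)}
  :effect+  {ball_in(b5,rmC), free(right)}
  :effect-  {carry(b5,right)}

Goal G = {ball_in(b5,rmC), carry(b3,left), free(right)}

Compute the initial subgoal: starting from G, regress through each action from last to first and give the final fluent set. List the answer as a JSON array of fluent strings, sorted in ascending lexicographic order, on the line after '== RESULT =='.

Regress step by step:
  through step 3 (drop(b5,rmC,right)): drop {ball_in(b5,rmC), free(right)}, keep {carry(b3,left)}, require {carry(b5,right), robot_in(rmC)}
    → {carry(b3,left), carry(b5,right), robot_in(rmC)}
  through step 2 (pick(b5,rmC,right)): drop {carry(b5,right)}, keep {carry(b3,left), robot_in(rmC)}, require {ball_in(b5,rmC), free(right), robot_in(rmC)}
    → {ball_in(b5,rmC), carry(b3,left), free(right), robot_in(rmC)}
  through step 1 (drop(b2,rmC,right)): drop {free(right)}, keep {ball_in(b5,rmC), carry(b3,left), robot_in(rmC)}, require {carry(b2,right), robot_in(rmC)}
    → {ball_in(b5,rmC), carry(b2,right), carry(b3,left), robot_in(rmC)}

== RESULT ==
["ball_in(b5,rmC)", "carry(b2,right)", "carry(b3,left)", "robot_in(rmC)"]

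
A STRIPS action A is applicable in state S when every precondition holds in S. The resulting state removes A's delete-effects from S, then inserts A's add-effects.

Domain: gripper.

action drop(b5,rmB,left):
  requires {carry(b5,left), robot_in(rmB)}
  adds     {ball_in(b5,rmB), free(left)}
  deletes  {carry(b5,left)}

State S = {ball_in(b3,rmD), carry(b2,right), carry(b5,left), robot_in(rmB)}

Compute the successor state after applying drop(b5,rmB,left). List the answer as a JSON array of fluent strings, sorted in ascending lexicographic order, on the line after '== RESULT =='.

Compute (S \ del) ∪ add:
  pre ⊆ S: {carry(b5,left), robot_in(rmB)} ⊆ S  — applicable
  S \ del = {ball_in(b3,rmD), carry(b2,right), robot_in(rmB)}
  ∪ add   = {ball_in(b3,rmD), ball_in(b5,rmB), carry(b2,right), free(left), robot_in(rmB)}

== RESULT ==
["ball_in(b3,rmD)", "ball_in(b5,rmB)", "carry(b2,right)", "free(left)", "robot_in(rmB)"]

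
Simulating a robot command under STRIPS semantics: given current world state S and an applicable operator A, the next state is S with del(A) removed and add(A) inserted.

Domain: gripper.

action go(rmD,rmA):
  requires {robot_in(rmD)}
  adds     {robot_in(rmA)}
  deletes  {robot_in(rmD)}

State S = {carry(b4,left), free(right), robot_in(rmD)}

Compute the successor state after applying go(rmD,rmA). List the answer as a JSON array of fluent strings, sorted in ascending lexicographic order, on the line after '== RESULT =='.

Compute (S \ del) ∪ add:
  pre ⊆ S: {robot_in(rmD)} ⊆ S  — applicable
  S \ del = {carry(b4,left), free(right)}
  ∪ add   = {carry(b4,left), free(right), robot_in(rmA)}

== RESULT ==
["carry(b4,left)", "free(right)", "robot_in(rmA)"]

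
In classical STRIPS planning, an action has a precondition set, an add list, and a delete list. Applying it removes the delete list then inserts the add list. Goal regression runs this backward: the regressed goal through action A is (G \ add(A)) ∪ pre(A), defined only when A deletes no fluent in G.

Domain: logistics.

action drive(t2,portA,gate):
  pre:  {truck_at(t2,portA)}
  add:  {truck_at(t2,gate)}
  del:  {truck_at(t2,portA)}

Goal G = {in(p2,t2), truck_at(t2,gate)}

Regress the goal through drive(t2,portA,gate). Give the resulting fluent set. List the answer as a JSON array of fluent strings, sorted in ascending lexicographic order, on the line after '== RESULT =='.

Compute (G \ add) ∪ pre:
  G ∩ del = {}  (empty — regression defined)
  G \ add = {in(p2,t2), truck_at(t2,gate)} \ {truck_at(t2,gate)} = {in(p2,t2)}
  ∪ pre   = {in(p2,t2)} ∪ {truck_at(t2,portA)}
          = {in(p2,t2), truck_at(t2,portA)}

== RESULT ==
["in(p2,t2)", "truck_at(t2,portA)"]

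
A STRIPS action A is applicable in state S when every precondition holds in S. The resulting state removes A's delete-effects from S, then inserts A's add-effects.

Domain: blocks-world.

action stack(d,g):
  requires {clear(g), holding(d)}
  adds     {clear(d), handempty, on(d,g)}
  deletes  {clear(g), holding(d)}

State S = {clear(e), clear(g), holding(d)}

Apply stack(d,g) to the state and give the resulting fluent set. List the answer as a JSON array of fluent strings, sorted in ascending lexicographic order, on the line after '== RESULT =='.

Compute (S \ del) ∪ add:
  pre ⊆ S: {clear(g), holding(d)} ⊆ S  — applicable
  S \ del = {clear(e)}
  ∪ add   = {clear(d), clear(e), handempty, on(d,g)}

== RESULT ==
["clear(d)", "clear(e)", "handempty", "on(d,g)"]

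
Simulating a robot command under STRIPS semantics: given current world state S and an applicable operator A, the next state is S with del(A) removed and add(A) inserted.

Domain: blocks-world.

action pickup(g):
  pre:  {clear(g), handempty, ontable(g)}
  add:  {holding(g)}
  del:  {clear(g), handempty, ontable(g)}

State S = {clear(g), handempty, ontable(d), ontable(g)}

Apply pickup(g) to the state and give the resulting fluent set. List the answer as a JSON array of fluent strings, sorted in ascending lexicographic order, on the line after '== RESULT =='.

Progress:
  pre ⊆ S: {clear(g), handempty, ontable(g)} ⊆ S  — applicable
  S \ del = {ontable(d)}
  ∪ add   = {holding(g), ontable(d)}

== RESULT ==
["holding(g)", "ontable(d)"]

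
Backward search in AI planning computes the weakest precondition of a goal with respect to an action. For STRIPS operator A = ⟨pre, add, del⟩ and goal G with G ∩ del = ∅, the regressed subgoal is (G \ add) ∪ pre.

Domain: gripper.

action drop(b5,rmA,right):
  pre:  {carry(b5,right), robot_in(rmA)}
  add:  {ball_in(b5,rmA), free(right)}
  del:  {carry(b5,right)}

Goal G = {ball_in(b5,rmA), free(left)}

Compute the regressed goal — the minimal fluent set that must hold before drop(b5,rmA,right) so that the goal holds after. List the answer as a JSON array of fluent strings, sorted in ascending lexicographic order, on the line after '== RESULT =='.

Compute (G \ add) ∪ pre:
  G ∩ del = {}  (empty — regression defined)
  G \ add = {ball_in(b5,rmA), free(left)} \ {ball_in(b5,rmA), free(right)} = {free(left)}
  ∪ pre   = {free(left)} ∪ {carry(b5,right), robot_in(rmA)}
          = {carry(b5,right), free(left), robot_in(rmA)}

== RESULT ==
["carry(b5,right)", "free(left)", "robot_in(rmA)"]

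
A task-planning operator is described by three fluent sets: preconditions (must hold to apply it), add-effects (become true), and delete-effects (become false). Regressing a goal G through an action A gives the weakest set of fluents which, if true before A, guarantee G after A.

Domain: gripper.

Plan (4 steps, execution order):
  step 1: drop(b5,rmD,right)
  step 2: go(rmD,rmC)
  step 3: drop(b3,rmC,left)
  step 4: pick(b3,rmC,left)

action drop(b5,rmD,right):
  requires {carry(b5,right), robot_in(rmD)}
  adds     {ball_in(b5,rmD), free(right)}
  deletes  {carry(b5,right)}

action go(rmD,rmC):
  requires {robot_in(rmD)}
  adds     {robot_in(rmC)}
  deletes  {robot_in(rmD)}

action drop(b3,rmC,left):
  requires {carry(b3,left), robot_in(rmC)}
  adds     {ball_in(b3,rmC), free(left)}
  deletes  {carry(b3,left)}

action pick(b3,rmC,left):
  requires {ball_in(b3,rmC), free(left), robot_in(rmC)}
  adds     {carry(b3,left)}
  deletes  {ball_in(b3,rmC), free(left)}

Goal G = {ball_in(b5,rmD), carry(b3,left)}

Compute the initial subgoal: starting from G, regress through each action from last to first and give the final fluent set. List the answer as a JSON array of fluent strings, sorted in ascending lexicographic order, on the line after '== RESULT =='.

Work backward from the goal:
  through step 4 (pick(b3,rmC,left)): drop {carry(b3,left)}, keep {ball_in(b5,rmD)}, require {ball_in(b3,rmC), free(left), robot_in(rmC)}
    → {ball_in(b3,rmC), ball_in(b5,rmD), free(left), robot_in(rmC)}
  through step 3 (drop(b3,rmC,left)): drop {ball_in(b3,rmC), free(left)}, keep {ball_in(b5,rmD), robot_in(rmC)}, require {carry(b3,left), robot_in(rmC)}
    → {ball_in(b5,rmD), carry(b3,left), robot_in(rmC)}
  through step 2 (go(rmD,rmC)): drop {robot_in(rmC)}, keep {ball_in(b5,rmD), carry(b3,left)}, require {robot_in(rmD)}
    → {ball_in(b5,rmD), carry(b3,left), robot_in(rmD)}
  through step 1 (drop(b5,rmD,right)): drop {ball_in(b5,rmD)}, keep {carry(b3,left), robot_in(rmD)}, require {carry(b5,right), robot_in(rmD)}
    → {carry(b3,left), carry(b5,right), robot_in(rmD)}

== RESULT ==
["carry(b3,left)", "carry(b5,right)", "robot_in(rmD)"]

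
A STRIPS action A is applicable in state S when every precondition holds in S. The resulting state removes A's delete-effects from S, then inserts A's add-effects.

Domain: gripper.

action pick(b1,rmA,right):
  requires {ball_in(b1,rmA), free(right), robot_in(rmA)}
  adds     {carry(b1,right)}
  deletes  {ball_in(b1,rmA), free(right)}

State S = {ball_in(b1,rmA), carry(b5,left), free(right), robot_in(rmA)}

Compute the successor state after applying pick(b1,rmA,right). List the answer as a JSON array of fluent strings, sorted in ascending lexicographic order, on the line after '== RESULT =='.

Compute (S \ del) ∪ add:
  pre ⊆ S: {ball_in(b1,rmA), free(right), robot_in(rmA)} ⊆ S  — applicable
  S \ del = {carry(b5,left), robot_in(rmA)}
  ∪ add   = {carry(b1,right), carry(b5,left), robot_in(rmA)}

== RESULT ==
["carry(b1,right)", "carry(b5,left)", "robot_in(rmA)"]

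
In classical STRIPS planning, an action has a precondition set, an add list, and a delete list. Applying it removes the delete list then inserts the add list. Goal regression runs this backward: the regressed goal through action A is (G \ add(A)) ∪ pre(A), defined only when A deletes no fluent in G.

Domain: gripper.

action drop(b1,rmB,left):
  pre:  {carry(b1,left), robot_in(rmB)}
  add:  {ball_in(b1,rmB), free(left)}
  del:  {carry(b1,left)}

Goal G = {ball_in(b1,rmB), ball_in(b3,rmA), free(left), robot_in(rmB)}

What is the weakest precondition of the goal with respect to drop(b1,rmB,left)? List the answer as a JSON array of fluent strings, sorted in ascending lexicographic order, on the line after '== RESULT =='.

Regress:
  G ∩ del = {}  (empty — regression defined)
  G \ add = {ball_in(b1,rmB), ball_in(b3,rmA), free(left), robot_in(rmB)} \ {ball_in(b1,rmB), free(left)} = {ball_in(b3,rmA), robot_in(rmB)}
  ∪ pre   = {ball_in(b3,rmA), robot_in(rmB)} ∪ {carry(b1,left), robot_in(rmB)}
          = {ball_in(b3,rmA), carry(b1,left), robot_in(rmB)}

== RESULT ==
["ball_in(b3,rmA)", "carry(b1,left)", "robot_in(rmB)"]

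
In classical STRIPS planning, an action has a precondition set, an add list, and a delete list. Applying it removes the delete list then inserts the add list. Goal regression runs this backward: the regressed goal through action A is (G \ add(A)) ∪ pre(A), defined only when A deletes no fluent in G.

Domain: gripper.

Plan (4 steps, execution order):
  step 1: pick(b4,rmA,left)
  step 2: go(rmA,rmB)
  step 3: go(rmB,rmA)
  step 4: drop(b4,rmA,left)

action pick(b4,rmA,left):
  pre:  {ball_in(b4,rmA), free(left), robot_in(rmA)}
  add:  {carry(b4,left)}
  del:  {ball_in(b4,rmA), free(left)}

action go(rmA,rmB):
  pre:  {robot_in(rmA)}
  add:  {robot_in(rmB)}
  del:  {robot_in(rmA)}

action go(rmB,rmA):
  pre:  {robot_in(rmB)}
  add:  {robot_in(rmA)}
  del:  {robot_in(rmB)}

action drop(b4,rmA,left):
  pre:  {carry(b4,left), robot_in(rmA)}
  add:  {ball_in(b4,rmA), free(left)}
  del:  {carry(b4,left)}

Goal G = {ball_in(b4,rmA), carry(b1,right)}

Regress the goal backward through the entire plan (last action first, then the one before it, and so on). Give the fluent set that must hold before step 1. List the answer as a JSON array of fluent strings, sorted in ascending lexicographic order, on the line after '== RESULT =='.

Work backward from the goal:
  through step 4 (drop(b4,rmA,left)): drop {ball_in(b4,rmA)}, keep {carry(b1,right)}, require {carry(b4,left), robot_in(rmA)}
    → {carry(b1,right), carry(b4,left), robot_in(rmA)}
  through step 3 (go(rmB,rmA)): drop {robot_in(rmA)}, keep {carry(b1,right), carry(b4,left)}, require {robot_in(rmB)}
    → {carry(b1,right), carry(b4,left), robot_in(rmB)}
  through step 2 (go(rmA,rmB)): drop {robot_in(rmB)}, keep {carry(b1,right), carry(b4,left)}, require {robot_in(rmA)}
    → {carry(b1,right), carry(b4,left), robot_in(rmA)}
  through step 1 (pick(b4,rmA,left)): drop {carry(b4,left)}, keep {carry(b1,right), robot_in(rmA)}, require {ball_in(b4,rmA), free(left), robot_in(rmA)}
    → {ball_in(b4,rmA), carry(b1,right), free(left), robot_in(rmA)}

== RESULT ==
["ball_in(b4,rmA)", "carry(b1,right)", "free(left)", "robot_in(rmA)"]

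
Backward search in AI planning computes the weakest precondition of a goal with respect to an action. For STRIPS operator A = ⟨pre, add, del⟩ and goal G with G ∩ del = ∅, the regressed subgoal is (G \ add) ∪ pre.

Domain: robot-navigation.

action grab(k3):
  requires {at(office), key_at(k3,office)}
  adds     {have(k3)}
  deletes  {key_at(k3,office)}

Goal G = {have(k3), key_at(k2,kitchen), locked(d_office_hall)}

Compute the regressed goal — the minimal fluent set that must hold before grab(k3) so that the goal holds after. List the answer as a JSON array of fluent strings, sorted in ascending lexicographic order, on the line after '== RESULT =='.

Regress:
  G ∩ del = {}  (empty — regression defined)
  G \ add = {have(k3), key_at(k2,kitchen), locked(d_office_hall)} \ {have(k3)} = {key_at(k2,kitchen), locked(d_office_hall)}
  ∪ pre   = {key_at(k2,kitchen), locked(d_office_hall)} ∪ {at(office), key_at(k3,office)}
          = {at(office), key_at(k2,kitchen), key_at(k3,office), locked(d_office_hall)}

== RESULT ==
["at(office)", "key_at(k2,kitchen)", "key_at(k3,office)", "locked(d_office_hall)"]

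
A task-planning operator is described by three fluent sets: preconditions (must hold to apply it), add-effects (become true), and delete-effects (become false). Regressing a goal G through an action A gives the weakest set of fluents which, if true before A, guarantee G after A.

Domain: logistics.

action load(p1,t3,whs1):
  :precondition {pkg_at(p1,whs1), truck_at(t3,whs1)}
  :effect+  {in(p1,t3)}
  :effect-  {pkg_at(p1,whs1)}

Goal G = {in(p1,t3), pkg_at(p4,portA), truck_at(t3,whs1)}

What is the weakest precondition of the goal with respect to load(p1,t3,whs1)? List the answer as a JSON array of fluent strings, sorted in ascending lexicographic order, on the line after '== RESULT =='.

Regress:
  G ∩ del = {}  (empty — regression defined)
  G \ add = {in(p1,t3), pkg_at(p4,portA), truck_at(t3,whs1)} \ {in(p1,t3)} = {pkg_at(p4,portA), truck_at(t3,whs1)}
  ∪ pre   = {pkg_at(p4,portA), truck_at(t3,whs1)} ∪ {pkg_at(p1,whs1), truck_at(t3,whs1)}
          = {pkg_at(p1,whs1), pkg_at(p4,portA), truck_at(t3,whs1)}

== RESULT ==
["pkg_at(p1,whs1)", "pkg_at(p4,portA)", "truck_at(t3,whs1)"]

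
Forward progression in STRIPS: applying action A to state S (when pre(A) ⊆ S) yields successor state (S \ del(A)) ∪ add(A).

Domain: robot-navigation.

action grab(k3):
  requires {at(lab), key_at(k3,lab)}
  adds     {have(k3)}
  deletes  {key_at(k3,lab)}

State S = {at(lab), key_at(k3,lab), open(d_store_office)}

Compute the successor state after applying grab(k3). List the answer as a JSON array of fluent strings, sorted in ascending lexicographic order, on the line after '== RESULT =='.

Progress:
  pre ⊆ S: {at(lab), key_at(k3,lab)} ⊆ S  — applicable
  S \ del = {at(lab), open(d_store_office)}
  ∪ add   = {at(lab), have(k3), open(d_store_office)}

== RESULT ==
["at(lab)", "have(k3)", "open(d_store_office)"]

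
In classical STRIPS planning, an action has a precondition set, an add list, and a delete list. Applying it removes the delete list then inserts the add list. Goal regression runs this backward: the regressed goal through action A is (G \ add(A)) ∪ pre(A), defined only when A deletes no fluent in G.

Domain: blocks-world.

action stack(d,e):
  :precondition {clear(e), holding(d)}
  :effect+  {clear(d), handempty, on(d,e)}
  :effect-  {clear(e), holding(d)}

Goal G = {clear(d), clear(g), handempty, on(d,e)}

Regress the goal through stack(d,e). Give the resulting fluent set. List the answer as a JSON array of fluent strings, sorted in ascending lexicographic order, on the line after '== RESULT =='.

Regress:
  G ∩ del = {}  (empty — regression defined)
  G \ add = {clear(d), clear(g), handempty, on(d,e)} \ {clear(d), handempty, on(d,e)} = {clear(g)}
  ∪ pre   = {clear(g)} ∪ {clear(e), holding(d)}
          = {clear(e), clear(g), holding(d)}

== RESULT ==
["clear(e)", "clear(g)", "holding(d)"]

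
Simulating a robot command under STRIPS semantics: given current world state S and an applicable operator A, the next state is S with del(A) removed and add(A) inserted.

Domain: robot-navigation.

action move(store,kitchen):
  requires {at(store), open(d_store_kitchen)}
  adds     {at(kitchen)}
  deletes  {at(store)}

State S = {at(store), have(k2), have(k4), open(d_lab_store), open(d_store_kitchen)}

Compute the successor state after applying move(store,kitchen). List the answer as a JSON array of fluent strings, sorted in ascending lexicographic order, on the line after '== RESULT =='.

Progress:
  pre ⊆ S: {at(store), open(d_store_kitchen)} ⊆ S  — applicable
  S \ del = {have(k2), have(k4), open(d_lab_store), open(d_store_kitchen)}
  ∪ add   = {at(kitchen), have(k2), have(k4), open(d_lab_store), open(d_store_kitchen)}

== RESULT ==
["at(kitchen)", "have(k2)", "have(k4)", "open(d_lab_store)", "open(d_store_kitchen)"]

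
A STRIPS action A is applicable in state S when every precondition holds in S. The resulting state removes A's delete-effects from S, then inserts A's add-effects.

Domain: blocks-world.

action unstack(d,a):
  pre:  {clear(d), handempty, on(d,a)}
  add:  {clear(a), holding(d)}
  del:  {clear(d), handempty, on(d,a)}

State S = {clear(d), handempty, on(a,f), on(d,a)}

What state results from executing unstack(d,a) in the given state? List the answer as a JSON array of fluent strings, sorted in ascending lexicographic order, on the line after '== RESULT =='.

Progress:
  pre ⊆ S: {clear(d), handempty, on(d,a)} ⊆ S  — applicable
  S \ del = {on(a,f)}
  ∪ add   = {clear(a), holding(d), on(a,f)}

== RESULT ==
["clear(a)", "holding(d)", "on(a,f)"]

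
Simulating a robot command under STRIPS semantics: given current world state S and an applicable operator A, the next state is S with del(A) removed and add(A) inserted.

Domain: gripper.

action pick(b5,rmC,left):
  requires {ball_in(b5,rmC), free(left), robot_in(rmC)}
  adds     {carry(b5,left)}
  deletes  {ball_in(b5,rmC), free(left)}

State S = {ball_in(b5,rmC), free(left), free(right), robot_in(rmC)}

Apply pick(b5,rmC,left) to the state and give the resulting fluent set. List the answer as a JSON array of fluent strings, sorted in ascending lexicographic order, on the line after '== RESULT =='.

Compute (S \ del) ∪ add:
  pre ⊆ S: {ball_in(b5,rmC), free(left), robot_in(rmC)} ⊆ S  — applicable
  S \ del = {free(right), robot_in(rmC)}
  ∪ add   = {carry(b5,left), free(right), robot_in(rmC)}

== RESULT ==
["carry(b5,left)", "free(right)", "robot_in(rmC)"]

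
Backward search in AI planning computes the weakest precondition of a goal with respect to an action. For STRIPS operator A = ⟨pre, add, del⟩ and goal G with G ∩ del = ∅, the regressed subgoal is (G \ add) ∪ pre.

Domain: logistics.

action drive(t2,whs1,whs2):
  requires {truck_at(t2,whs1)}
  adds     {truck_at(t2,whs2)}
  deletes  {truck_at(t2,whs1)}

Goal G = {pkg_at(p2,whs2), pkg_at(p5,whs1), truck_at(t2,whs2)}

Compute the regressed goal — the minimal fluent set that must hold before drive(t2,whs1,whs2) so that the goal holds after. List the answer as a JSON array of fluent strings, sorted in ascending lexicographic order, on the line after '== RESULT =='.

Compute (G \ add) ∪ pre:
  G ∩ del = {}  (empty — regression defined)
  G \ add = {pkg_at(p2,whs2), pkg_at(p5,whs1), truck_at(t2,whs2)} \ {truck_at(t2,whs2)} = {pkg_at(p2,whs2), pkg_at(p5,whs1)}
  ∪ pre   = {pkg_at(p2,whs2), pkg_at(p5,whs1)} ∪ {truck_at(t2,whs1)}
          = {pkg_at(p2,whs2), pkg_at(p5,whs1), truck_at(t2,whs1)}

== RESULT ==
["pkg_at(p2,whs2)", "pkg_at(p5,whs1)", "truck_at(t2,whs1)"]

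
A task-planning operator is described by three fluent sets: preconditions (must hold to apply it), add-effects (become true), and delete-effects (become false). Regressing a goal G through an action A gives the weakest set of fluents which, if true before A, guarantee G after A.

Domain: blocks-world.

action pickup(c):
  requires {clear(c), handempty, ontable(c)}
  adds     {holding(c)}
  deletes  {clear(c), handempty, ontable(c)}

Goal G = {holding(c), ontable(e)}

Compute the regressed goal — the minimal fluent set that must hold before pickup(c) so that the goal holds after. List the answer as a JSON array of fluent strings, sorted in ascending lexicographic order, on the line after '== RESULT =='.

Regress:
  G ∩ del = {}  (empty — regression defined)
  G \ add = {holding(c), ontable(e)} \ {holding(c)} = {ontable(e)}
  ∪ pre   = {ontable(e)} ∪ {clear(c), handempty, ontable(c)}
          = {clear(c), handempty, ontable(c), ontable(e)}

== RESULT ==
["clear(c)", "handempty", "ontable(c)", "ontable(e)"]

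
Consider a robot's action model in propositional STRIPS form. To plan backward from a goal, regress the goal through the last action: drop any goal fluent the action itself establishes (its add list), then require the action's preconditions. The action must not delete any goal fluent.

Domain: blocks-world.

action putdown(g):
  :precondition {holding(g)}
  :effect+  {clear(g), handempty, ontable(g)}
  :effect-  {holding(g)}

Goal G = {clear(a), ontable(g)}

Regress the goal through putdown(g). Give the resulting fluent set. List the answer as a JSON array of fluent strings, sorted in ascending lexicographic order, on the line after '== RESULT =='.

Regress:
  G ∩ del = {}  (empty — regression defined)
  G \ add = {clear(a), ontable(g)} \ {clear(g), handempty, ontable(g)} = {clear(a)}
  ∪ pre   = {clear(a)} ∪ {holding(g)}
          = {clear(a), holding(g)}

== RESULT ==
["clear(a)", "holding(g)"]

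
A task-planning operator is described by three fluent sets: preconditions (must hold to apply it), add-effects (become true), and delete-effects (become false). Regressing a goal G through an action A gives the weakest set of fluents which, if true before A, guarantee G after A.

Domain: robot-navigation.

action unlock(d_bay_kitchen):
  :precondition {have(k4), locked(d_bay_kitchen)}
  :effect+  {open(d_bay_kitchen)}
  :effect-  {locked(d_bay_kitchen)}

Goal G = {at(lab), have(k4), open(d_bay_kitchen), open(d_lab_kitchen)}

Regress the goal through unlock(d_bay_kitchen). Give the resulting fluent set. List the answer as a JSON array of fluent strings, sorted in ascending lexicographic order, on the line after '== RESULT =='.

Regress:
  G ∩ del = {}  (empty — regression defined)
  G \ add = {at(lab), have(k4), open(d_bay_kitchen), open(d_lab_kitchen)} \ {open(d_bay_kitchen)} = {at(lab), have(k4), open(d_lab_kitchen)}
  ∪ pre   = {at(lab), have(k4), open(d_lab_kitchen)} ∪ {have(k4), locked(d_bay_kitchen)}
          = {at(lab), have(k4), locked(d_bay_kitchen), open(d_lab_kitchen)}

== RESULT ==
["at(lab)", "have(k4)", "locked(d_bay_kitchen)", "open(d_lab_kitchen)"]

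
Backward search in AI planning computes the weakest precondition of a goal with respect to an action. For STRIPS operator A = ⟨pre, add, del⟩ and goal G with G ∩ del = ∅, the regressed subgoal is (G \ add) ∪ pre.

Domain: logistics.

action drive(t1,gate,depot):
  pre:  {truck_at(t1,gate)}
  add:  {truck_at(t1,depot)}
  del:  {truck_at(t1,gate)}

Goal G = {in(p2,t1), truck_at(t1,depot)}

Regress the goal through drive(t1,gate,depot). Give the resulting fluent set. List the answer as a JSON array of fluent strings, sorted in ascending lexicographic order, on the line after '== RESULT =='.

Regress:
  G ∩ del = {}  (empty — regression defined)
  G \ add = {in(p2,t1), truck_at(t1,depot)} \ {truck_at(t1,depot)} = {in(p2,t1)}
  ∪ pre   = {in(p2,t1)} ∪ {truck_at(t1,gate)}
          = {in(p2,t1), truck_at(t1,gate)}

== RESULT ==
["in(p2,t1)", "truck_at(t1,gate)"]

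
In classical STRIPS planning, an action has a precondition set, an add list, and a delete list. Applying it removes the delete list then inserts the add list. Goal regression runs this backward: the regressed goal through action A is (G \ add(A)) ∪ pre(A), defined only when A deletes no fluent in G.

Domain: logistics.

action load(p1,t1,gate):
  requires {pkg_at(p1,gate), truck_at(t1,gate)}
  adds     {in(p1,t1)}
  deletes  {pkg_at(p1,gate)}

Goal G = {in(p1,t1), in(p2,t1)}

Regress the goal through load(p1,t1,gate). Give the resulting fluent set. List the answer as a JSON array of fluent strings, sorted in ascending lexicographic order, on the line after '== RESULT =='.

Compute (G \ add) ∪ pre:
  G ∩ del = {}  (empty — regression defined)
  G \ add = {in(p1,t1), in(p2,t1)} \ {in(p1,t1)} = {in(p2,t1)}
  ∪ pre   = {in(p2,t1)} ∪ {pkg_at(p1,gate), truck_at(t1,gate)}
          = {in(p2,t1), pkg_at(p1,gate), truck_at(t1,gate)}

== RESULT ==
["in(p2,t1)", "pkg_at(p1,gate)", "truck_at(t1,gate)"]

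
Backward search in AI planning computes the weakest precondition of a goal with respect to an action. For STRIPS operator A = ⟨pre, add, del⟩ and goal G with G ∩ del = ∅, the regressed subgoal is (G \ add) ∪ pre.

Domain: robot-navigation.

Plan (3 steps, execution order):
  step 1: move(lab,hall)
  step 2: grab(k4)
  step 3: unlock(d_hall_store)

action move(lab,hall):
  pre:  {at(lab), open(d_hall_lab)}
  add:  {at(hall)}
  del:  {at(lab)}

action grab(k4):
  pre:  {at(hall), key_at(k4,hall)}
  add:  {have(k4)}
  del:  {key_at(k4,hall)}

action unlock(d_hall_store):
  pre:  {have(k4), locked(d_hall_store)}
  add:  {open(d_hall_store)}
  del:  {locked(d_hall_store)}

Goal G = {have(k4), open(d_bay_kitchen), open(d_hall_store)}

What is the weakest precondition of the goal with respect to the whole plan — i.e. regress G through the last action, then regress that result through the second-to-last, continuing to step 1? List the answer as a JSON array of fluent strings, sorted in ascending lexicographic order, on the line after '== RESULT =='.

Work backward from the goal:
  through step 3 (unlock(d_hall_store)): drop {open(d_hall_store)}, keep {have(k4), open(d_bay_kitchen)}, require {have(k4), locked(d_hall_store)}
    → {have(k4), locked(d_hall_store), open(d_bay_kitchen)}
  through step 2 (grab(k4)): drop {have(k4)}, keep {locked(d_hall_store), open(d_bay_kitchen)}, require {at(hall), key_at(k4,hall)}
    → {at(hall), key_at(k4,hall), locked(d_hall_store), open(d_bay_kitchen)}
  through step 1 (move(lab,hall)): drop {at(hall)}, keep {key_at(k4,hall), locked(d_hall_store), open(d_bay_kitchen)}, require {at(lab), open(d_hall_lab)}
    → {at(lab), key_at(k4,hall), locked(d_hall_store), open(d_bay_kitchen), open(d_hall_lab)}

== RESULT ==
["at(lab)", "key_at(k4,hall)", "locked(d_hall_store)", "open(d_bay_kitchen)", "open(d_hall_lab)"]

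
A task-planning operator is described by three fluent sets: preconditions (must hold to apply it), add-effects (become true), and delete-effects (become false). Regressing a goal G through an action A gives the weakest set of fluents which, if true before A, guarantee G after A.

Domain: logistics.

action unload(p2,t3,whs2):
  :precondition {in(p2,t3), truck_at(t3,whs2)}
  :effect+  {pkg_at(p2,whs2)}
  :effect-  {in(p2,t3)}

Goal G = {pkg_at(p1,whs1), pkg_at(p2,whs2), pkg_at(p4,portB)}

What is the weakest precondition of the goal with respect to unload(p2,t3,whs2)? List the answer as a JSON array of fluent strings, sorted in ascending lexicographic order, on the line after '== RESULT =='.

Regress:
  G ∩ del = {}  (empty — regression defined)
  G \ add = {pkg_at(p1,whs1), pkg_at(p2,whs2), pkg_at(p4,portB)} \ {pkg_at(p2,whs2)} = {pkg_at(p1,whs1), pkg_at(p4,portB)}
  ∪ pre   = {pkg_at(p1,whs1), pkg_at(p4,portB)} ∪ {in(p2,t3), truck_at(t3,whs2)}
          = {in(p2,t3), pkg_at(p1,whs1), pkg_at(p4,portB), truck_at(t3,whs2)}

== RESULT ==
["in(p2,t3)", "pkg_at(p1,whs1)", "pkg_at(p4,portB)", "truck_at(t3,whs2)"]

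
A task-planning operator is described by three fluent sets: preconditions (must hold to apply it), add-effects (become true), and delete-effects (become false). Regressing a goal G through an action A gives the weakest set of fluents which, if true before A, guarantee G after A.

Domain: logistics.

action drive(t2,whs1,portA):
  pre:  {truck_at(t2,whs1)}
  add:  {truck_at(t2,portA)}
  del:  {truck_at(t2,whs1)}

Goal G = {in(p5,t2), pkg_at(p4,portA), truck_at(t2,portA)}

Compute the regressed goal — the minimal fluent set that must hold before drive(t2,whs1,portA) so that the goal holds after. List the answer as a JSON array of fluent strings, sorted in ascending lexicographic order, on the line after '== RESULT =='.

Compute (G \ add) ∪ pre:
  G ∩ del = {}  (empty — regression defined)
  G \ add = {in(p5,t2), pkg_at(p4,portA), truck_at(t2,portA)} \ {truck_at(t2,portA)} = {in(p5,t2), pkg_at(p4,portA)}
  ∪ pre   = {in(p5,t2), pkg_at(p4,portA)} ∪ {truck_at(t2,whs1)}
          = {in(p5,t2), pkg_at(p4,portA), truck_at(t2,whs1)}

== RESULT ==
["in(p5,t2)", "pkg_at(p4,portA)", "truck_at(t2,whs1)"]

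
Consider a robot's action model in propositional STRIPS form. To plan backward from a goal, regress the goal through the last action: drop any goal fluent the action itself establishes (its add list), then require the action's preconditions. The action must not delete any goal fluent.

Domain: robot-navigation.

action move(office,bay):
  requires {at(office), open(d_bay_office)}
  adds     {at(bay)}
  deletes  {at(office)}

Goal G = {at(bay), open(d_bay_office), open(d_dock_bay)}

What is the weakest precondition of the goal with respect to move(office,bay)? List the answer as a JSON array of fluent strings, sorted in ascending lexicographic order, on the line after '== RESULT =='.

Regress:
  G ∩ del = {}  (empty — regression defined)
  G \ add = {at(bay), open(d_bay_office), open(d_dock_bay)} \ {at(bay)} = {open(d_bay_office), open(d_dock_bay)}
  ∪ pre   = {open(d_bay_office), open(d_dock_bay)} ∪ {at(office), open(d_bay_office)}
          = {at(office), open(d_bay_office), open(d_dock_bay)}

== RESULT ==
["at(office)", "open(d_bay_office)", "open(d_dock_bay)"]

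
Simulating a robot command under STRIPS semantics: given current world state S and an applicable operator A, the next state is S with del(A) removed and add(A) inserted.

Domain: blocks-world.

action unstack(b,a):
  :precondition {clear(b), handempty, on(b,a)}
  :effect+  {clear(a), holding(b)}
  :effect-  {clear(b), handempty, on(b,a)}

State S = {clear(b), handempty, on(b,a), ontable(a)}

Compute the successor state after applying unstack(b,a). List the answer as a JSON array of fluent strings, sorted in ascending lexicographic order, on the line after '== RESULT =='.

Compute (S \ del) ∪ add:
  pre ⊆ S: {clear(b), handempty, on(b,a)} ⊆ S  — applicable
  S \ del = {ontable(a)}
  ∪ add   = {clear(a), holding(b), ontable(a)}

== RESULT ==
["clear(a)", "holding(b)", "ontable(a)"]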